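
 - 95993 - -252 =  - 95741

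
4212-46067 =  -  41855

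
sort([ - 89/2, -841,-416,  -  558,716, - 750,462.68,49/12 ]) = [  -  841, - 750, - 558, - 416,-89/2, 49/12, 462.68,716]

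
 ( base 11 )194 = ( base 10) 224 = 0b11100000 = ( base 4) 3200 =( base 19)BF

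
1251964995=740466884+511498111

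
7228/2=3614 =3614.00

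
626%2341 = 626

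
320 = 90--230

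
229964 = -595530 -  - 825494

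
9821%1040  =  461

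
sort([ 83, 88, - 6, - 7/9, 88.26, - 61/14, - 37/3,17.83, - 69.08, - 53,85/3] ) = [-69.08,  -  53, -37/3 ,-6,  -  61/14, -7/9, 17.83,85/3, 83,88, 88.26] 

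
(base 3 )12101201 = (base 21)8j7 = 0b111101011110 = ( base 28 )50E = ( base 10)3934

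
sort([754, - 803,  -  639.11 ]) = [ - 803, - 639.11 , 754] 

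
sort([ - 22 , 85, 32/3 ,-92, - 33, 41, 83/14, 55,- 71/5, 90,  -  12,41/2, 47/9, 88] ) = [ - 92, - 33, - 22, - 71/5, - 12, 47/9, 83/14, 32/3  ,  41/2, 41,55,85,88, 90]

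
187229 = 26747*7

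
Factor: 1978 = 2^1*23^1*43^1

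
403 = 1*403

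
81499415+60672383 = 142171798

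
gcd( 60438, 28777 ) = 7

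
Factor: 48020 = 2^2*5^1*7^4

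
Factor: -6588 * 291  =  -1917108 = - 2^2 * 3^4*61^1*97^1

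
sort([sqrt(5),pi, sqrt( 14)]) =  [ sqrt( 5),  pi,sqrt(14 ) ]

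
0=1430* 0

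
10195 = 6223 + 3972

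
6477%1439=721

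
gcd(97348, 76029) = 1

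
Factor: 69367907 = 7^1*9909701^1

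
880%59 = 54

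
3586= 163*22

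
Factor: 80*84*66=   2^7*3^2*5^1*7^1 * 11^1 = 443520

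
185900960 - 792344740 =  - 606443780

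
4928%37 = 7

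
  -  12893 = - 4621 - 8272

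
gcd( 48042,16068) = 6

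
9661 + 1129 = 10790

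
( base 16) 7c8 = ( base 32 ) 1u8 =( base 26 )2OG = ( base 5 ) 30432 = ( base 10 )1992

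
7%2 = 1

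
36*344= 12384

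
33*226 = 7458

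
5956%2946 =64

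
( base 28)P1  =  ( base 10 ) 701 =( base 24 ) 155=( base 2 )1010111101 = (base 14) 381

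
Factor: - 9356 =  - 2^2*2339^1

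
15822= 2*7911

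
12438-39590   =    -  27152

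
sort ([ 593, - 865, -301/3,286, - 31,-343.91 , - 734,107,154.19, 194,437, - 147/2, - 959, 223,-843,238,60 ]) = [ - 959,-865 ,-843,-734,-343.91, - 301/3, - 147/2, - 31, 60 , 107, 154.19, 194, 223,238, 286, 437, 593] 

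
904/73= 904/73 =12.38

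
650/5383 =650/5383=0.12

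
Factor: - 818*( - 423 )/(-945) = -38446/105 = - 2^1 * 3^( - 1 )*5^( - 1) * 7^ ( - 1 )*47^1*409^1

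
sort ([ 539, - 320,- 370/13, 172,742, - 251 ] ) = [ - 320,- 251,-370/13, 172,539,742] 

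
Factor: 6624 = 2^5*3^2*23^1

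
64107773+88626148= 152733921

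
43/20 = 43/20 =2.15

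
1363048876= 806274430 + 556774446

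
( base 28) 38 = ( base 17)57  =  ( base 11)84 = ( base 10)92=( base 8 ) 134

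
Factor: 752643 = 3^2*241^1*347^1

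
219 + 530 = 749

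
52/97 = 52/97 = 0.54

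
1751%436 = 7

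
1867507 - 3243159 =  - 1375652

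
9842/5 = 9842/5 = 1968.40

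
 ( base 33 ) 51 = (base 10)166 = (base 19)8E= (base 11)141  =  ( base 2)10100110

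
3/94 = 3/94 = 0.03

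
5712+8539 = 14251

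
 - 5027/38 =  - 133 + 27/38 = -132.29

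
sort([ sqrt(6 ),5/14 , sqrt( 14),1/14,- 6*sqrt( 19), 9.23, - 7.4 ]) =[  -  6 * sqrt(19), - 7.4 , 1/14,5/14,sqrt( 6),sqrt(14),9.23 ]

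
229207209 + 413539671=642746880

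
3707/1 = 3707 = 3707.00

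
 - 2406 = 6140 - 8546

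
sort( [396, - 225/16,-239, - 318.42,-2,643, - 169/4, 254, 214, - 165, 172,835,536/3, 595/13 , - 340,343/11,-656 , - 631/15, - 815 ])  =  [ - 815,  -  656, - 340,  -  318.42, - 239,-165,  -  169/4, - 631/15, - 225/16, - 2, 343/11, 595/13,172, 536/3,214 , 254, 396,  643,835]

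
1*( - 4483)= -4483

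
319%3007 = 319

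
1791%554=129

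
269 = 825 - 556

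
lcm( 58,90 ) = 2610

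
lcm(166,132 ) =10956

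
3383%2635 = 748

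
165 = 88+77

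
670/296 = 335/148 = 2.26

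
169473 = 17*9969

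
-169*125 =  -21125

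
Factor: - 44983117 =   -  43^1*1046119^1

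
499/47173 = 499/47173 = 0.01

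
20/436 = 5/109 = 0.05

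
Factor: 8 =2^3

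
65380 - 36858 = 28522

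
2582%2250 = 332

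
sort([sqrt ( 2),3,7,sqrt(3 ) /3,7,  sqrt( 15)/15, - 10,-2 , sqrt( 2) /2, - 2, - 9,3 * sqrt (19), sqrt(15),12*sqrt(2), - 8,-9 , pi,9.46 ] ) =[ - 10, - 9, -9,-8, - 2,  -  2, sqrt( 15)/15, sqrt( 3)/3, sqrt( 2) /2, sqrt( 2), 3,pi, sqrt(15 ), 7,  7 , 9.46, 3*sqrt (19),12*sqrt(2)]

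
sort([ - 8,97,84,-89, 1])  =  [ - 89, - 8, 1, 84,97] 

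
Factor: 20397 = 3^1*13^1*523^1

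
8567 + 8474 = 17041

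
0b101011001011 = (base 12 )1723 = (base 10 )2763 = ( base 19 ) 7c8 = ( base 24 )4j3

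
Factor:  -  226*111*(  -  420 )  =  2^3*3^2*5^1*7^1*37^1 * 113^1 = 10536120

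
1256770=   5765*218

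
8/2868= 2/717 = 0.00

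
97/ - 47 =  -3 + 44/47= - 2.06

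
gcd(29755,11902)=5951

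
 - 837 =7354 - 8191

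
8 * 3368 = 26944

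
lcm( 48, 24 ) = 48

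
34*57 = 1938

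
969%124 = 101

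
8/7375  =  8/7375 = 0.00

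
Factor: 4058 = 2^1*2029^1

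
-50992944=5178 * ( - 9848 ) 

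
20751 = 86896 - 66145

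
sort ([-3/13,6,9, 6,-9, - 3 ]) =[-9, -3, - 3/13,6 , 6, 9]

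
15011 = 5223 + 9788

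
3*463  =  1389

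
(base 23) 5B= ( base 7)240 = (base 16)7E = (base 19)6c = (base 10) 126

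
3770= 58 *65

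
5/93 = 5/93 = 0.05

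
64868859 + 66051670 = 130920529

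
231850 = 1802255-1570405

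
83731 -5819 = 77912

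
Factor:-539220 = - 2^2*3^1*5^1*11^1*19^1*43^1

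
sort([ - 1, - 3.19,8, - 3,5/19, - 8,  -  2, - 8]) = [ - 8,  -  8, - 3.19, - 3, - 2, - 1,5/19, 8 ]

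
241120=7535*32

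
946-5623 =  - 4677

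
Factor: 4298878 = 2^1*89^1*24151^1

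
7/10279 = 7/10279 = 0.00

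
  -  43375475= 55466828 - 98842303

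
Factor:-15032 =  - 2^3*1879^1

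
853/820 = 853/820 = 1.04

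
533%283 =250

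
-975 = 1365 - 2340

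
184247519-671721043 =-487473524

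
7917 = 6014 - -1903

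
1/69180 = 1/69180 = 0.00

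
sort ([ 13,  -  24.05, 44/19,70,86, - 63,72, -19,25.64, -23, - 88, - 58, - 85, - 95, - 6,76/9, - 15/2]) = [ - 95, - 88, - 85,  -  63, - 58, - 24.05, - 23,-19 , - 15/2, - 6,44/19,76/9, 13, 25.64,  70, 72,86] 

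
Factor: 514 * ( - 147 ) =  - 75558 = - 2^1 * 3^1*7^2 * 257^1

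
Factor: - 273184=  - 2^5*8537^1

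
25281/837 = 2809/93 = 30.20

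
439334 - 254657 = 184677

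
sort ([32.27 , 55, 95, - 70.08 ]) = [ - 70.08,32.27,55,  95] 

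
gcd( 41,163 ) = 1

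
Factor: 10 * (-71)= - 710 = -2^1*5^1*71^1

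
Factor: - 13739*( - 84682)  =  2^1*11^1 * 13^1*1249^1*3257^1= 1163445998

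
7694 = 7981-287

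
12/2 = 6 = 6.00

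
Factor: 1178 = 2^1 *19^1 *31^1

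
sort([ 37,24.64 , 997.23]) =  [ 24.64,37, 997.23]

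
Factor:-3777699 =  - 3^1*41^1*30713^1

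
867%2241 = 867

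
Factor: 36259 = 101^1*359^1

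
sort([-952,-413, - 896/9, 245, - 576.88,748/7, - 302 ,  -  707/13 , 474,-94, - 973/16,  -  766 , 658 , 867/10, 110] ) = [  -  952,-766,-576.88,  -  413, - 302 , - 896/9,  -  94,- 973/16 ,  -  707/13, 867/10,  748/7, 110,245,474, 658] 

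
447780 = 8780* 51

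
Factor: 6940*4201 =29154940 = 2^2*5^1*347^1*4201^1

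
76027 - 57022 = 19005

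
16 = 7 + 9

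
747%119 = 33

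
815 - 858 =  - 43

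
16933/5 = 16933/5 = 3386.60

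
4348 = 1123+3225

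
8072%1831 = 748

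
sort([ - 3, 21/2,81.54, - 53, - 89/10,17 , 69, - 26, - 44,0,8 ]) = [ - 53,  -  44, - 26, - 89/10, - 3, 0,8,21/2,17,  69, 81.54] 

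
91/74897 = 91/74897 = 0.00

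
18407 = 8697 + 9710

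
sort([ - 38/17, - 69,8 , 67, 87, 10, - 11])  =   [ - 69, - 11,-38/17, 8,10, 67,  87]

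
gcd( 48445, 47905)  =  5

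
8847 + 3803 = 12650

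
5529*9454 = 52271166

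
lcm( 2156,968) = 47432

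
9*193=1737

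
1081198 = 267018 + 814180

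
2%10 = 2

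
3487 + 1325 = 4812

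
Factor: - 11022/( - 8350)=3^1*5^( - 2 )*11^1  =  33/25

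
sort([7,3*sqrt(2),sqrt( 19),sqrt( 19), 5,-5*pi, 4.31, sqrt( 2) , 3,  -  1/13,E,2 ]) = [-5*pi,  -  1/13, sqrt( 2 ),2,E , 3, 3*sqrt( 2) , 4.31,sqrt( 19),sqrt( 19) , 5, 7 ]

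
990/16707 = 330/5569 =0.06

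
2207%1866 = 341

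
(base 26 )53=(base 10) 133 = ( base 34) 3V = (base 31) 49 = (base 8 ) 205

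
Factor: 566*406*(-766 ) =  -2^3*7^1* 29^1*283^1*383^1=-  176023736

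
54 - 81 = - 27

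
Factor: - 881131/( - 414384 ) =2^(-4)*3^(-1 )* 41^1*89^( - 1) * 97^( - 1 )*21491^1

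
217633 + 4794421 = 5012054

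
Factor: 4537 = 13^1*349^1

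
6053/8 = 6053/8=756.62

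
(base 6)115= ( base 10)47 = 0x2F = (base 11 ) 43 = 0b101111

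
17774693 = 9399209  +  8375484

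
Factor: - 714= - 2^1*3^1 * 7^1 * 17^1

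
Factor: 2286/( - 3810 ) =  - 3^1*5^(  -  1 ) =- 3/5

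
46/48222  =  23/24111= 0.00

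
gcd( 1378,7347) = 1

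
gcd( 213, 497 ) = 71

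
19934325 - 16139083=3795242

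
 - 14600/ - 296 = 1825/37 = 49.32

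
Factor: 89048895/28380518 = 2^( - 1 )*3^1*5^1*13^1*31^1 * 14731^1*14190259^( - 1 ) 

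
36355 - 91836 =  - 55481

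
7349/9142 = 7349/9142 = 0.80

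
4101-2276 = 1825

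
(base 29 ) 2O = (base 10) 82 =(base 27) 31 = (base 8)122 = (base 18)4a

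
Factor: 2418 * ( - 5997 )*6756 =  - 2^3*3^3 * 13^1  *31^1*563^1*1999^1 = - 97967039976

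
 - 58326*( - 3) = 174978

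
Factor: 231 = 3^1 *7^1*11^1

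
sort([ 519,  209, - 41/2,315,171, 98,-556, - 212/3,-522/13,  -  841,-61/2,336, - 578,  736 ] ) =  [ - 841, - 578, - 556, - 212/3,-522/13, - 61/2,-41/2, 98,171, 209,315 , 336, 519, 736]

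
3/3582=1/1194 =0.00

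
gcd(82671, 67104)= 3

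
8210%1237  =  788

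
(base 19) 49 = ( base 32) 2l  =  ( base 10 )85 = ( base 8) 125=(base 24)3d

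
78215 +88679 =166894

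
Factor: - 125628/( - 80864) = 87/56 = 2^( - 3)*3^1*7^( - 1)*29^1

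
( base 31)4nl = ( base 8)10742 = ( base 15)1553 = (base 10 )4578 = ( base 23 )8F1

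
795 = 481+314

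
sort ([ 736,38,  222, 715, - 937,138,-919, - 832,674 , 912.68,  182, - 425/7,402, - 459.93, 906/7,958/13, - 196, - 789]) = [ - 937, - 919, - 832, - 789,-459.93, - 196,  -  425/7,38,958/13, 906/7,138, 182, 222, 402,674,  715,736,912.68]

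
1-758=-757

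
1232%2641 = 1232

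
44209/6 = 44209/6 =7368.17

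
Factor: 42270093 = 3^5*197^1*883^1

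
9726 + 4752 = 14478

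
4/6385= 4/6385 = 0.00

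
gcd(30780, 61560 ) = 30780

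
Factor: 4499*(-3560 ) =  - 2^3*5^1*11^1*89^1 * 409^1 = - 16016440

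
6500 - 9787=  - 3287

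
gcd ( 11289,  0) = 11289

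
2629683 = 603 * 4361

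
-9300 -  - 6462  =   - 2838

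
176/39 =176/39 = 4.51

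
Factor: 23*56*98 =126224  =  2^4*7^3*23^1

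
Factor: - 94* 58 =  - 5452 = - 2^2*29^1* 47^1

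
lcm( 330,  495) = 990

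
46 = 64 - 18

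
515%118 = 43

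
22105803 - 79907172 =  - 57801369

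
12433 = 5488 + 6945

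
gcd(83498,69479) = 1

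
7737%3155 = 1427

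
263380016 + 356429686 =619809702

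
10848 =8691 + 2157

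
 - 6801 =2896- 9697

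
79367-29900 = 49467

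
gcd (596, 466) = 2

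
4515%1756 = 1003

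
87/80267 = 87/80267 =0.00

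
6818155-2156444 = 4661711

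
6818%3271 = 276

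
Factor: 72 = 2^3*3^2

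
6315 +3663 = 9978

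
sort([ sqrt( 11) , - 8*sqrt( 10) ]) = [ - 8*sqrt( 10 ),sqrt ( 11 ) ] 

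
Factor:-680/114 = -340/57 = - 2^2*3^(-1)*5^1*17^1*19^(-1 ) 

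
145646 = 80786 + 64860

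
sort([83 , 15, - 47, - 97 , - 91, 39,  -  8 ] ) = [ - 97, - 91 , - 47, - 8, 15,  39 , 83] 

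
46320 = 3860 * 12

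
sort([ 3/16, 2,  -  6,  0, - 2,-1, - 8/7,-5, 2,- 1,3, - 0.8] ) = [ - 6,-5,-2 , -8/7, - 1 , - 1, - 0.8, 0,3/16 , 2,2,3]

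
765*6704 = 5128560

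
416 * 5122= 2130752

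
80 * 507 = 40560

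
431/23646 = 431/23646 = 0.02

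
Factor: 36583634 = 2^1*1453^1 * 12589^1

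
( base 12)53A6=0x23ee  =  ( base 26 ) dfk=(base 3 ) 110121200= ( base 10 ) 9198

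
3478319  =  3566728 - 88409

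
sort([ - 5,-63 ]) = [- 63,-5]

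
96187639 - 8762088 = 87425551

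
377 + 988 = 1365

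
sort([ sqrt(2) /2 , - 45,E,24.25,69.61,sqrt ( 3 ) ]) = [ - 45 , sqrt ( 2 )/2,sqrt(3),  E,24.25,69.61 ]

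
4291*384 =1647744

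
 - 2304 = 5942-8246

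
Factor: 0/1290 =0  =  0^1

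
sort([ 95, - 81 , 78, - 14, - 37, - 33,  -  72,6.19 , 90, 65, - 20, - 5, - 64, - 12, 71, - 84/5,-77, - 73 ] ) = [ - 81, - 77, - 73,  -  72, - 64, - 37 ,-33, - 20, - 84/5, - 14, - 12, - 5, 6.19,65,71,78,90,95]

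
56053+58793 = 114846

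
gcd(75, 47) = 1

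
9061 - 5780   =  3281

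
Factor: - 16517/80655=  - 3^( - 1)*5^( - 1 ) * 19^ ( - 1 )*83^1*199^1*283^ ( - 1 )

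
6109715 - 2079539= 4030176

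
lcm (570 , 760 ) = 2280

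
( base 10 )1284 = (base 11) A68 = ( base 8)2404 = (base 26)1na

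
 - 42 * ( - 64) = 2688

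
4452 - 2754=1698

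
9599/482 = 9599/482 = 19.91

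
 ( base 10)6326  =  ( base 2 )1100010110110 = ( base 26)998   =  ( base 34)5g2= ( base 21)e75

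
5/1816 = 5/1816 = 0.00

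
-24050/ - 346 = 12025/173 = 69.51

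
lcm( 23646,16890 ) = 118230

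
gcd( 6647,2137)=1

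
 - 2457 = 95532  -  97989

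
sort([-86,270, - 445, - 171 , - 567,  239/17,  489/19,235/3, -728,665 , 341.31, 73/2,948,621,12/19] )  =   [  -  728, - 567, -445, - 171, - 86, 12/19,239/17,  489/19, 73/2,235/3, 270, 341.31, 621,665, 948 ] 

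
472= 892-420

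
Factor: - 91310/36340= - 2^( - 1 )*  79^( - 1)  *397^1 = -397/158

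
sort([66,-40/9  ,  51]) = [ - 40/9,51, 66 ]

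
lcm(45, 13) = 585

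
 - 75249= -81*929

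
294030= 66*4455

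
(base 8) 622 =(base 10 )402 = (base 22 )I6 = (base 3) 112220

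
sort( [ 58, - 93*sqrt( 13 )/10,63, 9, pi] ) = [ - 93*sqrt( 13 ) /10  ,  pi, 9,  58,63]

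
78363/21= 26121/7 = 3731.57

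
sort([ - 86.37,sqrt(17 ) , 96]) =[ - 86.37, sqrt(17),96 ] 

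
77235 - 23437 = 53798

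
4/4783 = 4/4783 = 0.00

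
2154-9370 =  - 7216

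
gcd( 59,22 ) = 1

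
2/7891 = 2/7891 = 0.00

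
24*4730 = 113520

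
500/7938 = 250/3969= 0.06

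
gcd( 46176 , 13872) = 48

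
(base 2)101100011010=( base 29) 3b0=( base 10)2842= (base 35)2B7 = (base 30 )34m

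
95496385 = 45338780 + 50157605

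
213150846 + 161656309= 374807155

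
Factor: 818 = 2^1*409^1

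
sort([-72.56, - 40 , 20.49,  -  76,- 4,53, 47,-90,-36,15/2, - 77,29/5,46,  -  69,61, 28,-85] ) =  [-90, -85 , - 77 , - 76,-72.56,-69,-40, - 36 ,-4,29/5, 15/2 , 20.49,28 , 46,47, 53,61 ] 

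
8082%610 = 152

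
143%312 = 143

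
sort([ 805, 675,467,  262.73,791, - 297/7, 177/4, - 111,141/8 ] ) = [-111, - 297/7, 141/8 , 177/4, 262.73,467 , 675, 791, 805]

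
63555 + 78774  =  142329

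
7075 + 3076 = 10151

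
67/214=67/214 = 0.31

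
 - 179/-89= 2 + 1/89 =2.01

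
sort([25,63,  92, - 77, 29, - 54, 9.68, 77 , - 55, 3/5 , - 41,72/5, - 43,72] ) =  [ - 77 ,-55,  -  54 , - 43, - 41, 3/5,9.68,72/5, 25, 29,63,72,77 , 92 ] 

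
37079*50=1853950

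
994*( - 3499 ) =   -  3478006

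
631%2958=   631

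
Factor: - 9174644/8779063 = -2^2*19^1*61^1*1979^1*8779063^( - 1 ) 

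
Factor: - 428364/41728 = -2^( - 6)*3^2*73^1 = -657/64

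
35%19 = 16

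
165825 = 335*495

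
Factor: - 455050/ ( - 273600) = 479/288 = 2^(- 5 ) * 3^( - 2)*479^1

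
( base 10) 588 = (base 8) 1114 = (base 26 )mg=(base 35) gs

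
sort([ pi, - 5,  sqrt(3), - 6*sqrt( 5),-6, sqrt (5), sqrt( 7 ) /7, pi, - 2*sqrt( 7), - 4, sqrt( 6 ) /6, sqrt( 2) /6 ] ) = [ - 6*sqrt(5 ), - 6, - 2* sqrt(7) , - 5, -4, sqrt( 2)/6,  sqrt( 7 )/7,sqrt( 6)/6, sqrt(3) , sqrt( 5 ),pi, pi ] 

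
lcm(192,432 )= 1728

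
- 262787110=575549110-838336220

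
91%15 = 1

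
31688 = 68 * 466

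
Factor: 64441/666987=3^( - 1 )*13^1*4957^1*222329^ (  -  1)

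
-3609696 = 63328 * (-57 ) 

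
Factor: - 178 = - 2^1*89^1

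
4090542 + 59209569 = 63300111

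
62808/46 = 1365 + 9/23 = 1365.39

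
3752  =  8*469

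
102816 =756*136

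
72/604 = 18/151 = 0.12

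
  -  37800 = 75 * ( - 504)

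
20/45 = 4/9  =  0.44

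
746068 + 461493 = 1207561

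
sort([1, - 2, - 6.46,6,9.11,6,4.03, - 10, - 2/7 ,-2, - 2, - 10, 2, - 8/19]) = [ - 10 , - 10, - 6.46,  -  2, - 2, - 2, - 8/19, - 2/7 , 1,  2,4.03, 6,6,9.11 ]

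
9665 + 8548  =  18213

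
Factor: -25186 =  - 2^1*7^2*257^1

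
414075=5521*75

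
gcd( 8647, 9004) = 1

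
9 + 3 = 12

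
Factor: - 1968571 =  - 11^1*19^1*  9419^1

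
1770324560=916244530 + 854080030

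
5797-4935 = 862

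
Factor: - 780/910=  - 6/7 = -2^1 *3^1*7^( - 1) 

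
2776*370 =1027120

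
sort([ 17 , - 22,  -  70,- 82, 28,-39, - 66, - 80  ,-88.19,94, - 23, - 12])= [ - 88.19, - 82, - 80, - 70  , - 66, - 39, - 23 , - 22, - 12, 17, 28, 94 ]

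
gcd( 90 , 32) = 2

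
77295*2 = 154590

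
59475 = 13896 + 45579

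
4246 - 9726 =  - 5480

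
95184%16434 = 13014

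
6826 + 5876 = 12702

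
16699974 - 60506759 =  - 43806785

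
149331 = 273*547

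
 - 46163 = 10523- 56686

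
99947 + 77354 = 177301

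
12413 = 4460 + 7953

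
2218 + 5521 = 7739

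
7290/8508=1215/1418 = 0.86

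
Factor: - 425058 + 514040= 2^1*44491^1 =88982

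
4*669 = 2676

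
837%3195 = 837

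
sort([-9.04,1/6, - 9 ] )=[ - 9.04,- 9,1/6] 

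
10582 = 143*74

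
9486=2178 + 7308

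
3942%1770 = 402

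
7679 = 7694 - 15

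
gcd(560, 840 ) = 280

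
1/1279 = 1/1279 = 0.00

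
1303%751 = 552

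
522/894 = 87/149  =  0.58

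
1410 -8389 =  - 6979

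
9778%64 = 50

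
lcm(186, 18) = 558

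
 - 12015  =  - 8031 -3984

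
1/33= 1/33 = 0.03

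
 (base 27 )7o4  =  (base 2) 1011001111011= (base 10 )5755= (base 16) 167b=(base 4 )1121323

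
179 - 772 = - 593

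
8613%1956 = 789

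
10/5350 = 1/535= 0.00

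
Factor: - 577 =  - 577^1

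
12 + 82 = 94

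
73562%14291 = 2107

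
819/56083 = 819/56083 = 0.01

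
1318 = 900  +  418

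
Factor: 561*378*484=2^3*3^4*7^1*11^3*17^1  =  102636072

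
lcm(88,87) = 7656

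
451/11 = 41 = 41.00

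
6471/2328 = 2 + 605/776 = 2.78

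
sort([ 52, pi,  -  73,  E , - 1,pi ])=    [ - 73, -1,E, pi, pi,52] 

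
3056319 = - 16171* (- 189)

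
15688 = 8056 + 7632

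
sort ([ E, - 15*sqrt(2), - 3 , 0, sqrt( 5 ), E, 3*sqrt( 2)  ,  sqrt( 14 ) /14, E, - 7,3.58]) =[ - 15*sqrt(2 ), - 7,-3,0 , sqrt(14 ) /14,sqrt(5 ), E,E, E,  3.58, 3*sqrt(2 )] 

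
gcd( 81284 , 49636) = 4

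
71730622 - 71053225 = 677397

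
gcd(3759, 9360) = 3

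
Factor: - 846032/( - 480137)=2^4*7^( - 1)*11^2*19^1*23^1*113^( - 1)*607^(-1 )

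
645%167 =144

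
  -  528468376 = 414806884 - 943275260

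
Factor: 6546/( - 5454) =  - 1091/909 = - 3^ ( - 2)* 101^( - 1 )*1091^1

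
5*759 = 3795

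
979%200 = 179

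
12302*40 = 492080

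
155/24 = 6  +  11/24 = 6.46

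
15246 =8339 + 6907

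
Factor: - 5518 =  - 2^1*31^1*89^1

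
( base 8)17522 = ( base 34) 6VS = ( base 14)2CCA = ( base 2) 1111101010010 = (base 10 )8018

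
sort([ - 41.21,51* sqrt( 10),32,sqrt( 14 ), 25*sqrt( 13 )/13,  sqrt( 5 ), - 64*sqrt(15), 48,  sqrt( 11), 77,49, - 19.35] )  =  [  -  64*sqrt( 15 ), - 41.21, - 19.35, sqrt( 5),  sqrt(11)  ,  sqrt ( 14 ),25*sqrt( 13)/13,32, 48,49, 77,  51*sqrt(10 ) ]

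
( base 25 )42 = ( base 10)102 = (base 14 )74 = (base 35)2w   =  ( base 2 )1100110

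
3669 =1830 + 1839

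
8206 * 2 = 16412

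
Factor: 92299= 23^1*4013^1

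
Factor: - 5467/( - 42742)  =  2^( - 1)*11^1*43^( - 1)= 11/86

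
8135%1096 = 463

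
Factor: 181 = 181^1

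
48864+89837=138701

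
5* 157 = 785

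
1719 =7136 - 5417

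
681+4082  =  4763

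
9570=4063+5507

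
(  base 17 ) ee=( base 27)99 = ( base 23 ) am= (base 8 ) 374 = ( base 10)252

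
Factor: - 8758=-2^1*29^1*151^1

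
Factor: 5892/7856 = 2^ (- 2) * 3^1 = 3/4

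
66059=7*9437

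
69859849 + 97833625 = 167693474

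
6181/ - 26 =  - 238+7/26=-  237.73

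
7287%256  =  119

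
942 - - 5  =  947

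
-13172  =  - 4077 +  - 9095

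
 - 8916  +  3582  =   - 5334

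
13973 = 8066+5907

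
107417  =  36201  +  71216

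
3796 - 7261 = -3465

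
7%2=1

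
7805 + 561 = 8366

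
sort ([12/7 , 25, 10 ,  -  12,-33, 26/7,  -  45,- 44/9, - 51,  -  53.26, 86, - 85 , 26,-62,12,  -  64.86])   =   [-85, - 64.86, - 62,-53.26, - 51, - 45,-33, - 12, -44/9, 12/7, 26/7 , 10, 12,25,26 , 86]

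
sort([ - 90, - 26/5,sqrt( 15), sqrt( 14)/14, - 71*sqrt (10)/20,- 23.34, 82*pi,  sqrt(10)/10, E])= [ - 90, - 23.34,-71 *sqrt (10)/20 , - 26/5 , sqrt(14 ) /14, sqrt( 10) /10,E, sqrt (15), 82*pi] 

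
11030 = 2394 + 8636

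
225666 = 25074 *9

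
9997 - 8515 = 1482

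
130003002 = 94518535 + 35484467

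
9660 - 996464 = -986804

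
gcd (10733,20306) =1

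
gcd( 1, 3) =1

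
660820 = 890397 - 229577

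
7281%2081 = 1038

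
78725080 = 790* 99652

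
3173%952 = 317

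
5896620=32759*180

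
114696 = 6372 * 18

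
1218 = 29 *42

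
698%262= 174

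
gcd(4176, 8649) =9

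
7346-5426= 1920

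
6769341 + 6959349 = 13728690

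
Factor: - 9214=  - 2^1*17^1*271^1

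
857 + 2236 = 3093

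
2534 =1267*2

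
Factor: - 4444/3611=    - 2^2*11^1*23^( - 1) * 101^1*157^(  -  1 ) 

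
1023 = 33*31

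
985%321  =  22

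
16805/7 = 2400+5/7 = 2400.71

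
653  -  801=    - 148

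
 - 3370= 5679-9049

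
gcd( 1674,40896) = 18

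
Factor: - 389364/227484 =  - 457/267 = - 3^ ( - 1 )*89^( - 1)*457^1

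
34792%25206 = 9586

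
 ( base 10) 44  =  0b101100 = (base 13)35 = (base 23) 1l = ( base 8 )54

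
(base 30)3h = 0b1101011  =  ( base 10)107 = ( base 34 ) 35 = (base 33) 38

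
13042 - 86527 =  - 73485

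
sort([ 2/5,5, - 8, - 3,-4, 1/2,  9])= [ - 8, - 4, - 3, 2/5 , 1/2,5,9 ]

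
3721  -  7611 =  - 3890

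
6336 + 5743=12079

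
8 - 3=5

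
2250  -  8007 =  - 5757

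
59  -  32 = 27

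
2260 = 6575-4315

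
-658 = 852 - 1510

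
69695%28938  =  11819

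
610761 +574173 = 1184934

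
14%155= 14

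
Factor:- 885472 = - 2^5 * 7^1*59^1 * 67^1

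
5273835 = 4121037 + 1152798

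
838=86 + 752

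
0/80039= 0 = 0.00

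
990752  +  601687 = 1592439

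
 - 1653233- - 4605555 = 2952322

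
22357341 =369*60589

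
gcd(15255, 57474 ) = 9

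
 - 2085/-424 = 2085/424 = 4.92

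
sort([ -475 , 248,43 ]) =[ -475,43 , 248] 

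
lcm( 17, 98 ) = 1666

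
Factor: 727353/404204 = 2^ ( - 2 ) *3^3*11^1*31^1*79^1*101051^(- 1) 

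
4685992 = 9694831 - 5008839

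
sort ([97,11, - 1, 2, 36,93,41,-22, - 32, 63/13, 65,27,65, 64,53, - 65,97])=[-65,  -  32, - 22 , - 1,  2,63/13, 11, 27,36, 41, 53, 64, 65, 65, 93, 97 , 97]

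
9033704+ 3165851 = 12199555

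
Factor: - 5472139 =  - 1523^1*3593^1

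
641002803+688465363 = 1329468166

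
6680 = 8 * 835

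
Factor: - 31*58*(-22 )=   39556= 2^2*11^1*29^1*31^1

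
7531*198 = 1491138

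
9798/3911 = 9798/3911 = 2.51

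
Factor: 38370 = 2^1*3^1*5^1*1279^1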